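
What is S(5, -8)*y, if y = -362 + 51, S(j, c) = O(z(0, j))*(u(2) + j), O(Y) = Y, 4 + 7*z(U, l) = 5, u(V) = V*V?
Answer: -2799/7 ≈ -399.86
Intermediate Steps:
u(V) = V²
z(U, l) = ⅐ (z(U, l) = -4/7 + (⅐)*5 = -4/7 + 5/7 = ⅐)
S(j, c) = 4/7 + j/7 (S(j, c) = (2² + j)/7 = (4 + j)/7 = 4/7 + j/7)
y = -311
S(5, -8)*y = (4/7 + (⅐)*5)*(-311) = (4/7 + 5/7)*(-311) = (9/7)*(-311) = -2799/7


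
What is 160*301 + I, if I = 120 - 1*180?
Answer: 48100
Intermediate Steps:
I = -60 (I = 120 - 180 = -60)
160*301 + I = 160*301 - 60 = 48160 - 60 = 48100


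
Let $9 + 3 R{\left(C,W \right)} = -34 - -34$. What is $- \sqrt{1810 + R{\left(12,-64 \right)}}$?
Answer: $- \sqrt{1807} \approx -42.509$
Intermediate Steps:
$R{\left(C,W \right)} = -3$ ($R{\left(C,W \right)} = -3 + \frac{-34 - -34}{3} = -3 + \frac{-34 + 34}{3} = -3 + \frac{1}{3} \cdot 0 = -3 + 0 = -3$)
$- \sqrt{1810 + R{\left(12,-64 \right)}} = - \sqrt{1810 - 3} = - \sqrt{1807}$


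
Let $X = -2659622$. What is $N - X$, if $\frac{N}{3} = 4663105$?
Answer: $16648937$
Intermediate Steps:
$N = 13989315$ ($N = 3 \cdot 4663105 = 13989315$)
$N - X = 13989315 - -2659622 = 13989315 + 2659622 = 16648937$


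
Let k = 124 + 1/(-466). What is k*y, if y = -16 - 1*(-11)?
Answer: -288915/466 ≈ -619.99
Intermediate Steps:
k = 57783/466 (k = 124 - 1/466 = 57783/466 ≈ 124.00)
y = -5 (y = -16 + 11 = -5)
k*y = (57783/466)*(-5) = -288915/466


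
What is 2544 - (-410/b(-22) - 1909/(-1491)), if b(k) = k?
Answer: 41397490/16401 ≈ 2524.1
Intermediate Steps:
2544 - (-410/b(-22) - 1909/(-1491)) = 2544 - (-410/(-22) - 1909/(-1491)) = 2544 - (-410*(-1/22) - 1909*(-1/1491)) = 2544 - (205/11 + 1909/1491) = 2544 - 1*326654/16401 = 2544 - 326654/16401 = 41397490/16401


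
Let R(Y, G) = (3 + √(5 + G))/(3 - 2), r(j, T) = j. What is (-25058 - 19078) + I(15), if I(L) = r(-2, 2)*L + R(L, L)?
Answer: -44163 + 2*√5 ≈ -44159.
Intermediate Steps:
R(Y, G) = 3 + √(5 + G) (R(Y, G) = (3 + √(5 + G))/1 = (3 + √(5 + G))*1 = 3 + √(5 + G))
I(L) = 3 + √(5 + L) - 2*L (I(L) = -2*L + (3 + √(5 + L)) = 3 + √(5 + L) - 2*L)
(-25058 - 19078) + I(15) = (-25058 - 19078) + (3 + √(5 + 15) - 2*15) = -44136 + (3 + √20 - 30) = -44136 + (3 + 2*√5 - 30) = -44136 + (-27 + 2*√5) = -44163 + 2*√5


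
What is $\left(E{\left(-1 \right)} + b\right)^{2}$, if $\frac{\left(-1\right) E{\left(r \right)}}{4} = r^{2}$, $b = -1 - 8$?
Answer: $169$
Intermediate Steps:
$b = -9$
$E{\left(r \right)} = - 4 r^{2}$
$\left(E{\left(-1 \right)} + b\right)^{2} = \left(- 4 \left(-1\right)^{2} - 9\right)^{2} = \left(\left(-4\right) 1 - 9\right)^{2} = \left(-4 - 9\right)^{2} = \left(-13\right)^{2} = 169$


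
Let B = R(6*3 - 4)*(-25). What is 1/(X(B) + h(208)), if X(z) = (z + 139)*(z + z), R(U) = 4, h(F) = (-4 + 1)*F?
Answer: -1/8424 ≈ -0.00011871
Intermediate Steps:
h(F) = -3*F
B = -100 (B = 4*(-25) = -100)
X(z) = 2*z*(139 + z) (X(z) = (139 + z)*(2*z) = 2*z*(139 + z))
1/(X(B) + h(208)) = 1/(2*(-100)*(139 - 100) - 3*208) = 1/(2*(-100)*39 - 624) = 1/(-7800 - 624) = 1/(-8424) = -1/8424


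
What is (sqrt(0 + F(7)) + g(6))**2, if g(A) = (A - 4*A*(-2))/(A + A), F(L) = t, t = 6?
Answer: 105/4 + 9*sqrt(6) ≈ 48.295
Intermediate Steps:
F(L) = 6
g(A) = 9/2 (g(A) = (A + 8*A)/((2*A)) = (9*A)*(1/(2*A)) = 9/2)
(sqrt(0 + F(7)) + g(6))**2 = (sqrt(0 + 6) + 9/2)**2 = (sqrt(6) + 9/2)**2 = (9/2 + sqrt(6))**2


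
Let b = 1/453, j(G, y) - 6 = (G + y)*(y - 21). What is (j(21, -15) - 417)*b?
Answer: -209/151 ≈ -1.3841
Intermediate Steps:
j(G, y) = 6 + (-21 + y)*(G + y) (j(G, y) = 6 + (G + y)*(y - 21) = 6 + (G + y)*(-21 + y) = 6 + (-21 + y)*(G + y))
b = 1/453 ≈ 0.0022075
(j(21, -15) - 417)*b = ((6 + (-15)² - 21*21 - 21*(-15) + 21*(-15)) - 417)*(1/453) = ((6 + 225 - 441 + 315 - 315) - 417)*(1/453) = (-210 - 417)*(1/453) = -627*1/453 = -209/151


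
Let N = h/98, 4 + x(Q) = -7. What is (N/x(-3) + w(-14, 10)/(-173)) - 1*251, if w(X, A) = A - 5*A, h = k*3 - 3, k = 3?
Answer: -23383956/93247 ≈ -250.77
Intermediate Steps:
x(Q) = -11 (x(Q) = -4 - 7 = -11)
h = 6 (h = 3*3 - 3 = 9 - 3 = 6)
w(X, A) = -4*A
N = 3/49 (N = 6/98 = 6*(1/98) = 3/49 ≈ 0.061224)
(N/x(-3) + w(-14, 10)/(-173)) - 1*251 = ((3/49)/(-11) - 4*10/(-173)) - 1*251 = ((3/49)*(-1/11) - 40*(-1/173)) - 251 = (-3/539 + 40/173) - 251 = 21041/93247 - 251 = -23383956/93247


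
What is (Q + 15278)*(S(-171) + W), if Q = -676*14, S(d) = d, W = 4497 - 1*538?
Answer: 22023432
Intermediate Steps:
W = 3959 (W = 4497 - 538 = 3959)
Q = -9464
(Q + 15278)*(S(-171) + W) = (-9464 + 15278)*(-171 + 3959) = 5814*3788 = 22023432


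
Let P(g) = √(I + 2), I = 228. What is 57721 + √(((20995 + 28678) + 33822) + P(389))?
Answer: 57721 + √(83495 + √230) ≈ 58010.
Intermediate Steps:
P(g) = √230 (P(g) = √(228 + 2) = √230)
57721 + √(((20995 + 28678) + 33822) + P(389)) = 57721 + √(((20995 + 28678) + 33822) + √230) = 57721 + √((49673 + 33822) + √230) = 57721 + √(83495 + √230)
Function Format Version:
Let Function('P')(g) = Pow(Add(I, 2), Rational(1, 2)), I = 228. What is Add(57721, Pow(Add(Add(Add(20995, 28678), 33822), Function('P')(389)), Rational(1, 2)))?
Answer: Add(57721, Pow(Add(83495, Pow(230, Rational(1, 2))), Rational(1, 2))) ≈ 58010.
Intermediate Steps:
Function('P')(g) = Pow(230, Rational(1, 2)) (Function('P')(g) = Pow(Add(228, 2), Rational(1, 2)) = Pow(230, Rational(1, 2)))
Add(57721, Pow(Add(Add(Add(20995, 28678), 33822), Function('P')(389)), Rational(1, 2))) = Add(57721, Pow(Add(Add(Add(20995, 28678), 33822), Pow(230, Rational(1, 2))), Rational(1, 2))) = Add(57721, Pow(Add(Add(49673, 33822), Pow(230, Rational(1, 2))), Rational(1, 2))) = Add(57721, Pow(Add(83495, Pow(230, Rational(1, 2))), Rational(1, 2)))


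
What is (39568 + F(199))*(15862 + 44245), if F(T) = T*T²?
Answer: 476057477869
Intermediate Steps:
F(T) = T³
(39568 + F(199))*(15862 + 44245) = (39568 + 199³)*(15862 + 44245) = (39568 + 7880599)*60107 = 7920167*60107 = 476057477869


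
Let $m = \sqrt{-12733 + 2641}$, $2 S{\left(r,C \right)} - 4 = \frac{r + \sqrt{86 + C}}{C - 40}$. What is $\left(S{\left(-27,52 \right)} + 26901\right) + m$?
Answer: $\frac{215215}{8} + \frac{\sqrt{138}}{24} + 58 i \sqrt{3} \approx 26902.0 + 100.46 i$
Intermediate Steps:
$S{\left(r,C \right)} = 2 + \frac{r + \sqrt{86 + C}}{2 \left(-40 + C\right)}$ ($S{\left(r,C \right)} = 2 + \frac{\left(r + \sqrt{86 + C}\right) \frac{1}{C - 40}}{2} = 2 + \frac{\left(r + \sqrt{86 + C}\right) \frac{1}{-40 + C}}{2} = 2 + \frac{\frac{1}{-40 + C} \left(r + \sqrt{86 + C}\right)}{2} = 2 + \frac{r + \sqrt{86 + C}}{2 \left(-40 + C\right)}$)
$m = 58 i \sqrt{3}$ ($m = \sqrt{-10092} = 58 i \sqrt{3} \approx 100.46 i$)
$\left(S{\left(-27,52 \right)} + 26901\right) + m = \left(\frac{-160 - 27 + \sqrt{86 + 52} + 4 \cdot 52}{2 \left(-40 + 52\right)} + 26901\right) + 58 i \sqrt{3} = \left(\frac{-160 - 27 + \sqrt{138} + 208}{2 \cdot 12} + 26901\right) + 58 i \sqrt{3} = \left(\frac{1}{2} \cdot \frac{1}{12} \left(21 + \sqrt{138}\right) + 26901\right) + 58 i \sqrt{3} = \left(\left(\frac{7}{8} + \frac{\sqrt{138}}{24}\right) + 26901\right) + 58 i \sqrt{3} = \left(\frac{215215}{8} + \frac{\sqrt{138}}{24}\right) + 58 i \sqrt{3} = \frac{215215}{8} + \frac{\sqrt{138}}{24} + 58 i \sqrt{3}$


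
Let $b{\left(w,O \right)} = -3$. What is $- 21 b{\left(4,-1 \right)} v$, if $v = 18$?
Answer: $1134$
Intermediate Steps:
$- 21 b{\left(4,-1 \right)} v = \left(-21\right) \left(-3\right) 18 = 63 \cdot 18 = 1134$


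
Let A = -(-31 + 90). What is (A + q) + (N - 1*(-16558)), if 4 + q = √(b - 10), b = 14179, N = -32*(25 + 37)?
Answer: 14511 + √14169 ≈ 14630.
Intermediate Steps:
N = -1984 (N = -32*62 = -1984)
q = -4 + √14169 (q = -4 + √(14179 - 10) = -4 + √14169 ≈ 115.03)
A = -59 (A = -1*59 = -59)
(A + q) + (N - 1*(-16558)) = (-59 + (-4 + √14169)) + (-1984 - 1*(-16558)) = (-63 + √14169) + (-1984 + 16558) = (-63 + √14169) + 14574 = 14511 + √14169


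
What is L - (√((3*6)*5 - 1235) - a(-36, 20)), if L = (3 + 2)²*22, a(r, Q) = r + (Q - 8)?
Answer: 526 - I*√1145 ≈ 526.0 - 33.838*I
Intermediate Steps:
a(r, Q) = -8 + Q + r (a(r, Q) = r + (-8 + Q) = -8 + Q + r)
L = 550 (L = 5²*22 = 25*22 = 550)
L - (√((3*6)*5 - 1235) - a(-36, 20)) = 550 - (√((3*6)*5 - 1235) - (-8 + 20 - 36)) = 550 - (√(18*5 - 1235) - 1*(-24)) = 550 - (√(90 - 1235) + 24) = 550 - (√(-1145) + 24) = 550 - (I*√1145 + 24) = 550 - (24 + I*√1145) = 550 + (-24 - I*√1145) = 526 - I*√1145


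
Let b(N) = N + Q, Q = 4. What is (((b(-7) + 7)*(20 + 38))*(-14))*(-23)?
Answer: 74704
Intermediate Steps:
b(N) = 4 + N (b(N) = N + 4 = 4 + N)
(((b(-7) + 7)*(20 + 38))*(-14))*(-23) = ((((4 - 7) + 7)*(20 + 38))*(-14))*(-23) = (((-3 + 7)*58)*(-14))*(-23) = ((4*58)*(-14))*(-23) = (232*(-14))*(-23) = -3248*(-23) = 74704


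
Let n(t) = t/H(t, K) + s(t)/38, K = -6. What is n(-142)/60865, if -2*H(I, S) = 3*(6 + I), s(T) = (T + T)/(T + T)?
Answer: -649/58978185 ≈ -1.1004e-5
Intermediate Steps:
s(T) = 1 (s(T) = (2*T)/((2*T)) = (2*T)*(1/(2*T)) = 1)
H(I, S) = -9 - 3*I/2 (H(I, S) = -3*(6 + I)/2 = -(18 + 3*I)/2 = -9 - 3*I/2)
n(t) = 1/38 + t/(-9 - 3*t/2) (n(t) = t/(-9 - 3*t/2) + 1/38 = 1/38 + t/(-9 - 3*t/2))
n(-142)/60865 = ((18 - 73*(-142))/(114*(6 - 142)))/60865 = ((1/114)*(18 + 10366)/(-136))*(1/60865) = ((1/114)*(-1/136)*10384)*(1/60865) = -649/969*1/60865 = -649/58978185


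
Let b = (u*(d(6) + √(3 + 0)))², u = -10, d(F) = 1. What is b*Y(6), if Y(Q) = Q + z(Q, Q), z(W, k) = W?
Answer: 4800 + 2400*√3 ≈ 8956.9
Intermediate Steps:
Y(Q) = 2*Q (Y(Q) = Q + Q = 2*Q)
b = (-10 - 10*√3)² (b = (-10*(1 + √(3 + 0)))² = (-10*(1 + √3))² = (-10 - 10*√3)² ≈ 746.41)
b*Y(6) = (400 + 200*√3)*(2*6) = (400 + 200*√3)*12 = 4800 + 2400*√3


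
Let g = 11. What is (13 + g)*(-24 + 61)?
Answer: 888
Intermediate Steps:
(13 + g)*(-24 + 61) = (13 + 11)*(-24 + 61) = 24*37 = 888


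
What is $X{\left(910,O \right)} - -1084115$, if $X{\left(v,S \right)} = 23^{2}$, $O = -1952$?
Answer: $1084644$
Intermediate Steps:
$X{\left(v,S \right)} = 529$
$X{\left(910,O \right)} - -1084115 = 529 - -1084115 = 529 + 1084115 = 1084644$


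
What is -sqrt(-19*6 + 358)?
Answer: -2*sqrt(61) ≈ -15.620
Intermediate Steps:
-sqrt(-19*6 + 358) = -sqrt(-114 + 358) = -sqrt(244) = -2*sqrt(61)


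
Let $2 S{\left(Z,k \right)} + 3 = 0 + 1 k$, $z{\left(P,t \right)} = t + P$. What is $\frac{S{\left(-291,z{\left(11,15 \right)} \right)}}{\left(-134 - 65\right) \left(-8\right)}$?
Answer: $\frac{23}{3184} \approx 0.0072236$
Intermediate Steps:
$z{\left(P,t \right)} = P + t$
$S{\left(Z,k \right)} = - \frac{3}{2} + \frac{k}{2}$ ($S{\left(Z,k \right)} = - \frac{3}{2} + \frac{0 + 1 k}{2} = - \frac{3}{2} + \frac{0 + k}{2} = - \frac{3}{2} + \frac{k}{2}$)
$\frac{S{\left(-291,z{\left(11,15 \right)} \right)}}{\left(-134 - 65\right) \left(-8\right)} = \frac{- \frac{3}{2} + \frac{11 + 15}{2}}{\left(-134 - 65\right) \left(-8\right)} = \frac{- \frac{3}{2} + \frac{1}{2} \cdot 26}{\left(-199\right) \left(-8\right)} = \frac{- \frac{3}{2} + 13}{1592} = \frac{23}{2} \cdot \frac{1}{1592} = \frac{23}{3184}$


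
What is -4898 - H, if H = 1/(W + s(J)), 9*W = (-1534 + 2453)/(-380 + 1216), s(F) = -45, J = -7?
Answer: -1653856054/337661 ≈ -4898.0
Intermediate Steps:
W = 919/7524 (W = ((-1534 + 2453)/(-380 + 1216))/9 = (919/836)/9 = (919*(1/836))/9 = (⅑)*(919/836) = 919/7524 ≈ 0.12214)
H = -7524/337661 (H = 1/(919/7524 - 45) = 1/(-337661/7524) = -7524/337661 ≈ -0.022283)
-4898 - H = -4898 - 1*(-7524/337661) = -4898 + 7524/337661 = -1653856054/337661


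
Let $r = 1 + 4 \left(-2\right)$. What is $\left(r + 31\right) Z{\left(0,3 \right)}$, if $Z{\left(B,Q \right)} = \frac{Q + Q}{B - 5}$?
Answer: $- \frac{144}{5} \approx -28.8$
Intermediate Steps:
$Z{\left(B,Q \right)} = \frac{2 Q}{-5 + B}$
$r = -7$ ($r = 1 - 8 = -7$)
$\left(r + 31\right) Z{\left(0,3 \right)} = \left(-7 + 31\right) 2 \cdot 3 \frac{1}{-5 + 0} = 24 \cdot 2 \cdot 3 \frac{1}{-5} = 24 \cdot 2 \cdot 3 \left(- \frac{1}{5}\right) = 24 \left(- \frac{6}{5}\right) = - \frac{144}{5}$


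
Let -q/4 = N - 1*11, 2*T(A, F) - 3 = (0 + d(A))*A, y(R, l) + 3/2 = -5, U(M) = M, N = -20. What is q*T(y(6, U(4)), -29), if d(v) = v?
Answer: 5611/2 ≈ 2805.5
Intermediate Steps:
y(R, l) = -13/2 (y(R, l) = -3/2 - 5 = -13/2)
T(A, F) = 3/2 + A²/2 (T(A, F) = 3/2 + ((0 + A)*A)/2 = 3/2 + (A*A)/2 = 3/2 + A²/2)
q = 124 (q = -4*(-20 - 1*11) = -4*(-20 - 11) = -4*(-31) = 124)
q*T(y(6, U(4)), -29) = 124*(3/2 + (-13/2)²/2) = 124*(3/2 + (½)*(169/4)) = 124*(3/2 + 169/8) = 124*(181/8) = 5611/2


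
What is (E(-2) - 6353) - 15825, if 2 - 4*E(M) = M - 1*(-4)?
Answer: -22178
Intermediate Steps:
E(M) = -½ - M/4 (E(M) = ½ - (M - 1*(-4))/4 = ½ - (M + 4)/4 = ½ - (4 + M)/4 = ½ + (-1 - M/4) = -½ - M/4)
(E(-2) - 6353) - 15825 = ((-½ - ¼*(-2)) - 6353) - 15825 = ((-½ + ½) - 6353) - 15825 = (0 - 6353) - 15825 = -6353 - 15825 = -22178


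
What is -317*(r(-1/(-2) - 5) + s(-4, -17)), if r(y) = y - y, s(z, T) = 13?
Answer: -4121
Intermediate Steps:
r(y) = 0
-317*(r(-1/(-2) - 5) + s(-4, -17)) = -317*(0 + 13) = -317*13 = -4121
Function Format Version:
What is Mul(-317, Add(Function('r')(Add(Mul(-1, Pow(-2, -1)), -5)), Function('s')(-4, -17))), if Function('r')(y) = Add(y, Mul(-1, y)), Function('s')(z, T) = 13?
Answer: -4121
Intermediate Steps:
Function('r')(y) = 0
Mul(-317, Add(Function('r')(Add(Mul(-1, Pow(-2, -1)), -5)), Function('s')(-4, -17))) = Mul(-317, Add(0, 13)) = Mul(-317, 13) = -4121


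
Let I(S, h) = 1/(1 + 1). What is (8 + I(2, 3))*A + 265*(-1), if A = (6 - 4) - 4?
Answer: -282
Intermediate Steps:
A = -2 (A = 2 - 4 = -2)
I(S, h) = ½ (I(S, h) = 1/2 = ½)
(8 + I(2, 3))*A + 265*(-1) = (8 + ½)*(-2) + 265*(-1) = (17/2)*(-2) - 265 = -17 - 265 = -282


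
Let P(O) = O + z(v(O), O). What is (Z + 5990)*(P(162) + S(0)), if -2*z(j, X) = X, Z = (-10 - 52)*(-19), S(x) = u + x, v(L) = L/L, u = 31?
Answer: 802816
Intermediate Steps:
v(L) = 1
S(x) = 31 + x
Z = 1178 (Z = -62*(-19) = 1178)
z(j, X) = -X/2
P(O) = O/2 (P(O) = O - O/2 = O/2)
(Z + 5990)*(P(162) + S(0)) = (1178 + 5990)*((1/2)*162 + (31 + 0)) = 7168*(81 + 31) = 7168*112 = 802816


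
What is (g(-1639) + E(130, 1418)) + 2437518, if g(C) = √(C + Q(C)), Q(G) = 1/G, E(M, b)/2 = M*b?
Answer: 2806198 + I*√4402881758/1639 ≈ 2.8062e+6 + 40.485*I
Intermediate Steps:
E(M, b) = 2*M*b (E(M, b) = 2*(M*b) = 2*M*b)
g(C) = √(C + 1/C)
(g(-1639) + E(130, 1418)) + 2437518 = (√(-1639 + 1/(-1639)) + 2*130*1418) + 2437518 = (√(-1639 - 1/1639) + 368680) + 2437518 = (√(-2686322/1639) + 368680) + 2437518 = (I*√4402881758/1639 + 368680) + 2437518 = (368680 + I*√4402881758/1639) + 2437518 = 2806198 + I*√4402881758/1639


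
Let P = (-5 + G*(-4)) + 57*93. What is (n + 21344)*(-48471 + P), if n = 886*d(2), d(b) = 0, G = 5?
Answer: -921954080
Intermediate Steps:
n = 0 (n = 886*0 = 0)
P = 5276 (P = (-5 + 5*(-4)) + 57*93 = (-5 - 20) + 5301 = -25 + 5301 = 5276)
(n + 21344)*(-48471 + P) = (0 + 21344)*(-48471 + 5276) = 21344*(-43195) = -921954080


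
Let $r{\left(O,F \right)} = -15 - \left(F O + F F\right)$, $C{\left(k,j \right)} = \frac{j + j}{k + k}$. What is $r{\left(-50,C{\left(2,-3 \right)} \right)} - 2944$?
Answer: $- \frac{12145}{4} \approx -3036.3$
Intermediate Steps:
$C{\left(k,j \right)} = \frac{j}{k}$ ($C{\left(k,j \right)} = \frac{2 j}{2 k} = 2 j \frac{1}{2 k} = \frac{j}{k}$)
$r{\left(O,F \right)} = -15 - F^{2} - F O$ ($r{\left(O,F \right)} = -15 - \left(F O + F^{2}\right) = -15 - \left(F^{2} + F O\right) = -15 - F^{2} - F O$)
$r{\left(-50,C{\left(2,-3 \right)} \right)} - 2944 = \left(-15 - \left(- \frac{3}{2}\right)^{2} - - \frac{3}{2} \left(-50\right)\right) - 2944 = \left(-15 - \left(\left(-3\right) \frac{1}{2}\right)^{2} - \left(-3\right) \frac{1}{2} \left(-50\right)\right) - 2944 = \left(-15 - \left(- \frac{3}{2}\right)^{2} - \left(- \frac{3}{2}\right) \left(-50\right)\right) - 2944 = \left(-15 - \frac{9}{4} - 75\right) - 2944 = - \frac{369}{4} - 2944 = - \frac{12145}{4}$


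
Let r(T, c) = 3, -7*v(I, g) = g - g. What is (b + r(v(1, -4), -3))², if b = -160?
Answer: 24649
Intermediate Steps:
v(I, g) = 0 (v(I, g) = -(g - g)/7 = -⅐*0 = 0)
(b + r(v(1, -4), -3))² = (-160 + 3)² = (-157)² = 24649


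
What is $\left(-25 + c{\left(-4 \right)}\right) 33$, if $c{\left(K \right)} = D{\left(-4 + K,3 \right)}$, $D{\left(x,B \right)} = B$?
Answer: $-726$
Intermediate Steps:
$c{\left(K \right)} = 3$
$\left(-25 + c{\left(-4 \right)}\right) 33 = \left(-25 + 3\right) 33 = \left(-22\right) 33 = -726$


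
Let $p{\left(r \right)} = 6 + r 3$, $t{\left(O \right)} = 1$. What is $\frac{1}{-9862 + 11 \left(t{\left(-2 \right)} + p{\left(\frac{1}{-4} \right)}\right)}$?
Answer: $- \frac{4}{39173} \approx -0.00010211$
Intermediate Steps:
$p{\left(r \right)} = 6 + 3 r$
$\frac{1}{-9862 + 11 \left(t{\left(-2 \right)} + p{\left(\frac{1}{-4} \right)}\right)} = \frac{1}{-9862 + 11 \left(1 + \left(6 + \frac{3}{-4}\right)\right)} = \frac{1}{-9862 + 11 \left(1 + \left(6 + 3 \left(- \frac{1}{4}\right)\right)\right)} = \frac{1}{-9862 + 11 \left(1 + \left(6 - \frac{3}{4}\right)\right)} = \frac{1}{-9862 + 11 \left(1 + \frac{21}{4}\right)} = \frac{1}{-9862 + 11 \cdot \frac{25}{4}} = \frac{1}{-9862 + \frac{275}{4}} = \frac{1}{- \frac{39173}{4}} = - \frac{4}{39173}$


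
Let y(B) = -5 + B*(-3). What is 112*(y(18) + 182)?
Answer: 13776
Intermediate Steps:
y(B) = -5 - 3*B
112*(y(18) + 182) = 112*((-5 - 3*18) + 182) = 112*((-5 - 54) + 182) = 112*(-59 + 182) = 112*123 = 13776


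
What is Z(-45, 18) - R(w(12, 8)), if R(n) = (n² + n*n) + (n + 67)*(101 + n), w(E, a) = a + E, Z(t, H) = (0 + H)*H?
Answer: -11003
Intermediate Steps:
Z(t, H) = H² (Z(t, H) = H*H = H²)
w(E, a) = E + a
R(n) = 2*n² + (67 + n)*(101 + n) (R(n) = (n² + n²) + (67 + n)*(101 + n) = 2*n² + (67 + n)*(101 + n))
Z(-45, 18) - R(w(12, 8)) = 18² - (6767 + 3*(12 + 8)² + 168*(12 + 8)) = 324 - (6767 + 3*20² + 168*20) = 324 - (6767 + 3*400 + 3360) = 324 - (6767 + 1200 + 3360) = 324 - 1*11327 = 324 - 11327 = -11003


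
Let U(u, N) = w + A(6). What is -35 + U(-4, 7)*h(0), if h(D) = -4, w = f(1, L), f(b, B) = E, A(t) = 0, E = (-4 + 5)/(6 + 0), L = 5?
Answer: -107/3 ≈ -35.667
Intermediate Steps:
E = ⅙ (E = 1/6 = 1*(⅙) = ⅙ ≈ 0.16667)
f(b, B) = ⅙
w = ⅙ ≈ 0.16667
U(u, N) = ⅙ (U(u, N) = ⅙ + 0 = ⅙)
-35 + U(-4, 7)*h(0) = -35 + (⅙)*(-4) = -35 - ⅔ = -107/3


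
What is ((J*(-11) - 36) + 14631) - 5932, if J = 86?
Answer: 7717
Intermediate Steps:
((J*(-11) - 36) + 14631) - 5932 = ((86*(-11) - 36) + 14631) - 5932 = ((-946 - 36) + 14631) - 5932 = (-982 + 14631) - 5932 = 13649 - 5932 = 7717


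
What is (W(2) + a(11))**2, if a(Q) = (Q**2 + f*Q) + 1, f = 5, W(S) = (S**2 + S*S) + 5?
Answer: 36100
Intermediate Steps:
W(S) = 5 + 2*S**2 (W(S) = (S**2 + S**2) + 5 = 2*S**2 + 5 = 5 + 2*S**2)
a(Q) = 1 + Q**2 + 5*Q (a(Q) = (Q**2 + 5*Q) + 1 = 1 + Q**2 + 5*Q)
(W(2) + a(11))**2 = ((5 + 2*2**2) + (1 + 11**2 + 5*11))**2 = ((5 + 2*4) + (1 + 121 + 55))**2 = ((5 + 8) + 177)**2 = (13 + 177)**2 = 190**2 = 36100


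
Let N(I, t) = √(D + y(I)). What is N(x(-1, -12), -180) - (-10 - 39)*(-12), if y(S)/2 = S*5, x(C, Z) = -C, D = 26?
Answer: -582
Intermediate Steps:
y(S) = 10*S (y(S) = 2*(S*5) = 2*(5*S) = 10*S)
N(I, t) = √(26 + 10*I)
N(x(-1, -12), -180) - (-10 - 39)*(-12) = √(26 + 10*(-1*(-1))) - (-10 - 39)*(-12) = √(26 + 10*1) - (-49)*(-12) = √(26 + 10) - 1*588 = √36 - 588 = 6 - 588 = -582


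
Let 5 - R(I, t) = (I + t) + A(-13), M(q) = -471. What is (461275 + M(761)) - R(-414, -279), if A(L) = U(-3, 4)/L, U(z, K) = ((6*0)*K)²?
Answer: 460106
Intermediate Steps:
U(z, K) = 0 (U(z, K) = (0*K)² = 0² = 0)
A(L) = 0 (A(L) = 0/L = 0)
R(I, t) = 5 - I - t (R(I, t) = 5 - ((I + t) + 0) = 5 - (I + t) = 5 + (-I - t) = 5 - I - t)
(461275 + M(761)) - R(-414, -279) = (461275 - 471) - (5 - 1*(-414) - 1*(-279)) = 460804 - (5 + 414 + 279) = 460804 - 1*698 = 460804 - 698 = 460106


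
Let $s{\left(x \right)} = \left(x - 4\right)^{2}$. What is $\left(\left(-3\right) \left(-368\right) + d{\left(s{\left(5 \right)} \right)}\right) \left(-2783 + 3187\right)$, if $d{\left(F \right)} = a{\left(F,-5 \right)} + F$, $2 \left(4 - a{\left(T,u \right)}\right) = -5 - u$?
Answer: $448036$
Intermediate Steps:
$s{\left(x \right)} = \left(-4 + x\right)^{2}$
$a{\left(T,u \right)} = \frac{13}{2} + \frac{u}{2}$ ($a{\left(T,u \right)} = 4 - \frac{-5 - u}{2} = 4 + \left(\frac{5}{2} + \frac{u}{2}\right) = \frac{13}{2} + \frac{u}{2}$)
$d{\left(F \right)} = 4 + F$ ($d{\left(F \right)} = \left(\frac{13}{2} + \frac{1}{2} \left(-5\right)\right) + F = \left(\frac{13}{2} - \frac{5}{2}\right) + F = 4 + F$)
$\left(\left(-3\right) \left(-368\right) + d{\left(s{\left(5 \right)} \right)}\right) \left(-2783 + 3187\right) = \left(\left(-3\right) \left(-368\right) + \left(4 + \left(-4 + 5\right)^{2}\right)\right) \left(-2783 + 3187\right) = \left(1104 + \left(4 + 1^{2}\right)\right) 404 = \left(1104 + \left(4 + 1\right)\right) 404 = \left(1104 + 5\right) 404 = 1109 \cdot 404 = 448036$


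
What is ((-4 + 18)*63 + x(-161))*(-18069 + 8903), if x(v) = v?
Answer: -6608686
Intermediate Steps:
((-4 + 18)*63 + x(-161))*(-18069 + 8903) = ((-4 + 18)*63 - 161)*(-18069 + 8903) = (14*63 - 161)*(-9166) = (882 - 161)*(-9166) = 721*(-9166) = -6608686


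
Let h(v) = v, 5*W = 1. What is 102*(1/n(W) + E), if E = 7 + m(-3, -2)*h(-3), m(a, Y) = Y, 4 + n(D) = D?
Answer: 24684/19 ≈ 1299.2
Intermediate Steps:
W = 1/5 (W = (1/5)*1 = 1/5 ≈ 0.20000)
n(D) = -4 + D
E = 13 (E = 7 - 2*(-3) = 7 + 6 = 13)
102*(1/n(W) + E) = 102*(1/(-4 + 1/5) + 13) = 102*(1/(-19/5) + 13) = 102*(-5/19 + 13) = 102*(242/19) = 24684/19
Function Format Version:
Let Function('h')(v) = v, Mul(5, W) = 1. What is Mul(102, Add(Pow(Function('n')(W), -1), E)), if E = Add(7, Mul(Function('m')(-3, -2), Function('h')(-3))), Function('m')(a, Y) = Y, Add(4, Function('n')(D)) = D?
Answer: Rational(24684, 19) ≈ 1299.2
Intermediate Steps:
W = Rational(1, 5) (W = Mul(Rational(1, 5), 1) = Rational(1, 5) ≈ 0.20000)
Function('n')(D) = Add(-4, D)
E = 13 (E = Add(7, Mul(-2, -3)) = Add(7, 6) = 13)
Mul(102, Add(Pow(Function('n')(W), -1), E)) = Mul(102, Add(Pow(Add(-4, Rational(1, 5)), -1), 13)) = Mul(102, Add(Pow(Rational(-19, 5), -1), 13)) = Mul(102, Add(Rational(-5, 19), 13)) = Mul(102, Rational(242, 19)) = Rational(24684, 19)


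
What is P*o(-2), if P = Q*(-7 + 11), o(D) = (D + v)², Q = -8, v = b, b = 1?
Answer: -32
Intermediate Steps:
v = 1
o(D) = (1 + D)² (o(D) = (D + 1)² = (1 + D)²)
P = -32 (P = -8*(-7 + 11) = -8*4 = -32)
P*o(-2) = -32*(1 - 2)² = -32*(-1)² = -32*1 = -32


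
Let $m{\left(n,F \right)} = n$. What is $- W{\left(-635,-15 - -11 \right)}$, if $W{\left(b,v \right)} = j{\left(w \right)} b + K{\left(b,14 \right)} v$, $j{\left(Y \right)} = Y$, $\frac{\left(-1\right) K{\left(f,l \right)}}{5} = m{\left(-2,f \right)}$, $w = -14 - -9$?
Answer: $-3135$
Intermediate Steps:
$w = -5$ ($w = -14 + 9 = -5$)
$K{\left(f,l \right)} = 10$ ($K{\left(f,l \right)} = \left(-5\right) \left(-2\right) = 10$)
$W{\left(b,v \right)} = - 5 b + 10 v$
$- W{\left(-635,-15 - -11 \right)} = - (\left(-5\right) \left(-635\right) + 10 \left(-15 - -11\right)) = - (3175 + 10 \left(-15 + 11\right)) = - (3175 + 10 \left(-4\right)) = - (3175 - 40) = \left(-1\right) 3135 = -3135$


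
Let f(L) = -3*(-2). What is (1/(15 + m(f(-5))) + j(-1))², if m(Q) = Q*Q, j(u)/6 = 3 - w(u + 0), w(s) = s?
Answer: 1500625/2601 ≈ 576.94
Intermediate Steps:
j(u) = 18 - 6*u (j(u) = 6*(3 - (u + 0)) = 6*(3 - u) = 18 - 6*u)
f(L) = 6
m(Q) = Q²
(1/(15 + m(f(-5))) + j(-1))² = (1/(15 + 6²) + (18 - 6*(-1)))² = (1/(15 + 36) + (18 + 6))² = (1/51 + 24)² = (1225/51)² = 1500625/2601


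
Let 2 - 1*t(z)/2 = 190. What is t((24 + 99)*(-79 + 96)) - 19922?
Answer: -20298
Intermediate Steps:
t(z) = -376 (t(z) = 4 - 2*190 = 4 - 380 = -376)
t((24 + 99)*(-79 + 96)) - 19922 = -376 - 19922 = -20298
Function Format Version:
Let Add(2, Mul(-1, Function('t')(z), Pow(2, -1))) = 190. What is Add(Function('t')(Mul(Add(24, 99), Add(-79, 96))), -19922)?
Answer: -20298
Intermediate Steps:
Function('t')(z) = -376 (Function('t')(z) = Add(4, Mul(-2, 190)) = Add(4, -380) = -376)
Add(Function('t')(Mul(Add(24, 99), Add(-79, 96))), -19922) = Add(-376, -19922) = -20298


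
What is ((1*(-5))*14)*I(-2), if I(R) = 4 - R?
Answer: -420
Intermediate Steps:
((1*(-5))*14)*I(-2) = ((1*(-5))*14)*(4 - 1*(-2)) = (-5*14)*(4 + 2) = -70*6 = -420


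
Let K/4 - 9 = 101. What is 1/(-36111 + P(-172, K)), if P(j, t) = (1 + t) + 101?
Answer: -1/35569 ≈ -2.8114e-5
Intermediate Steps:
K = 440 (K = 36 + 4*101 = 36 + 404 = 440)
P(j, t) = 102 + t
1/(-36111 + P(-172, K)) = 1/(-36111 + (102 + 440)) = 1/(-36111 + 542) = 1/(-35569) = -1/35569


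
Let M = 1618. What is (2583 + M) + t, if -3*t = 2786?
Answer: 9817/3 ≈ 3272.3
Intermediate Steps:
t = -2786/3 (t = -⅓*2786 = -2786/3 ≈ -928.67)
(2583 + M) + t = (2583 + 1618) - 2786/3 = 4201 - 2786/3 = 9817/3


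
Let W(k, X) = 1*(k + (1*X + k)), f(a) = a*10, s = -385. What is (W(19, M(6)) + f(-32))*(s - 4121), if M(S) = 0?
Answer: 1270692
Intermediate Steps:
f(a) = 10*a
W(k, X) = X + 2*k (W(k, X) = 1*(k + (X + k)) = 1*(X + 2*k) = X + 2*k)
(W(19, M(6)) + f(-32))*(s - 4121) = ((0 + 2*19) + 10*(-32))*(-385 - 4121) = ((0 + 38) - 320)*(-4506) = (38 - 320)*(-4506) = -282*(-4506) = 1270692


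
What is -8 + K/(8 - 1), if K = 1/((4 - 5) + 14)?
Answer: -727/91 ≈ -7.9890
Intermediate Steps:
K = 1/13 (K = 1/(-1 + 14) = 1/13 ≈ 0.076923)
-8 + K/(8 - 1) = -8 + 1/(13*(8 - 1)) = -8 + (1/13)/7 = -8 + (1/13)*(1/7) = -8 + 1/91 = -727/91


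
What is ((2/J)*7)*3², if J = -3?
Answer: -42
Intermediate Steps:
((2/J)*7)*3² = ((2/(-3))*7)*3² = ((2*(-⅓))*7)*9 = -⅔*7*9 = -14/3*9 = -42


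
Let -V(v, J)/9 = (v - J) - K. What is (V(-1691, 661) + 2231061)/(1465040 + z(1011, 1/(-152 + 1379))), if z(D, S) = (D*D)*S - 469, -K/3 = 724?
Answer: 83015139/54486386 ≈ 1.5236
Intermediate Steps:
K = -2172 (K = -3*724 = -2172)
V(v, J) = -19548 - 9*v + 9*J (V(v, J) = -9*((v - J) - 1*(-2172)) = -9*((v - J) + 2172) = -9*(2172 + v - J) = -19548 - 9*v + 9*J)
z(D, S) = -469 + S*D² (z(D, S) = D²*S - 469 = S*D² - 469 = -469 + S*D²)
(V(-1691, 661) + 2231061)/(1465040 + z(1011, 1/(-152 + 1379))) = ((-19548 - 9*(-1691) + 9*661) + 2231061)/(1465040 + (-469 + 1011²/(-152 + 1379))) = ((-19548 + 15219 + 5949) + 2231061)/(1465040 + (-469 + 1022121/1227)) = (1620 + 2231061)/(1465040 + (-469 + (1/1227)*1022121)) = 2232681/(1465040 + (-469 + 340707/409)) = 2232681/(1465040 + 148886/409) = 2232681/(599350246/409) = 2232681*(409/599350246) = 83015139/54486386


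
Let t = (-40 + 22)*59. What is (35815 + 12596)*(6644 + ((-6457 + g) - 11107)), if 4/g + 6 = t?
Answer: -47049698817/89 ≈ -5.2865e+8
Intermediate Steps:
t = -1062 (t = -18*59 = -1062)
g = -1/267 (g = 4/(-6 - 1062) = 4/(-1068) = 4*(-1/1068) = -1/267 ≈ -0.0037453)
(35815 + 12596)*(6644 + ((-6457 + g) - 11107)) = (35815 + 12596)*(6644 + ((-6457 - 1/267) - 11107)) = 48411*(6644 + (-1724020/267 - 11107)) = 48411*(6644 - 4689589/267) = 48411*(-2915641/267) = -47049698817/89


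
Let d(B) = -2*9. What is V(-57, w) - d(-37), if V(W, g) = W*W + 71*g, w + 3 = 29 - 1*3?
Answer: 4900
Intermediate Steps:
w = 23 (w = -3 + (29 - 1*3) = -3 + (29 - 3) = -3 + 26 = 23)
d(B) = -18
V(W, g) = W**2 + 71*g
V(-57, w) - d(-37) = ((-57)**2 + 71*23) - 1*(-18) = (3249 + 1633) + 18 = 4882 + 18 = 4900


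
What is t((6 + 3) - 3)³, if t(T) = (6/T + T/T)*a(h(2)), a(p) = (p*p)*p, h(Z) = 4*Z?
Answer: 1073741824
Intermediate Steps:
a(p) = p³ (a(p) = p²*p = p³)
t(T) = 512 + 3072/T (t(T) = (6/T + T/T)*(4*2)³ = (6/T + 1)*8³ = (1 + 6/T)*512 = 512 + 3072/T)
t((6 + 3) - 3)³ = (512 + 3072/((6 + 3) - 3))³ = (512 + 3072/(9 - 3))³ = (512 + 3072/6)³ = (512 + 3072*(⅙))³ = (512 + 512)³ = 1024³ = 1073741824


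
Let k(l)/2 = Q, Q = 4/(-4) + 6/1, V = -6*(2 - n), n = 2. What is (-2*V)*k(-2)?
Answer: 0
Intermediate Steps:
V = 0 (V = -6*(2 - 1*2) = -6*(2 - 2) = -6*0 = 0)
Q = 5 (Q = 4*(-1/4) + 6*1 = -1 + 6 = 5)
k(l) = 10 (k(l) = 2*5 = 10)
(-2*V)*k(-2) = -2*0*10 = 0*10 = 0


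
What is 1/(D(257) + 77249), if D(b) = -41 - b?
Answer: 1/76951 ≈ 1.2995e-5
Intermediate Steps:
1/(D(257) + 77249) = 1/((-41 - 1*257) + 77249) = 1/((-41 - 257) + 77249) = 1/(-298 + 77249) = 1/76951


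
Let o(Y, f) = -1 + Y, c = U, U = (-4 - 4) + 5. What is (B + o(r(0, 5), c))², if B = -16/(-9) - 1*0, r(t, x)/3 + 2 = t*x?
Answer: 2209/81 ≈ 27.272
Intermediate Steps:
U = -3 (U = -8 + 5 = -3)
c = -3
r(t, x) = -6 + 3*t*x (r(t, x) = -6 + 3*(t*x) = -6 + 3*t*x)
B = 16/9 (B = -16*(-⅑) + 0 = 16/9 + 0 = 16/9 ≈ 1.7778)
(B + o(r(0, 5), c))² = (16/9 + (-1 + (-6 + 3*0*5)))² = (16/9 + (-1 + (-6 + 0)))² = (16/9 + (-1 - 6))² = (16/9 - 7)² = (-47/9)² = 2209/81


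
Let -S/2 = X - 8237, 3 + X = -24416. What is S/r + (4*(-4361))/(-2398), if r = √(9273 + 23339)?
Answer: 8722/1199 + 32656*√8153/8153 ≈ 368.94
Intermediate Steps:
X = -24419 (X = -3 - 24416 = -24419)
S = 65312 (S = -2*(-24419 - 8237) = -2*(-32656) = 65312)
r = 2*√8153 (r = √32612 = 2*√8153 ≈ 180.59)
S/r + (4*(-4361))/(-2398) = 65312/((2*√8153)) + (4*(-4361))/(-2398) = 65312*(√8153/16306) - 17444*(-1/2398) = 32656*√8153/8153 + 8722/1199 = 8722/1199 + 32656*√8153/8153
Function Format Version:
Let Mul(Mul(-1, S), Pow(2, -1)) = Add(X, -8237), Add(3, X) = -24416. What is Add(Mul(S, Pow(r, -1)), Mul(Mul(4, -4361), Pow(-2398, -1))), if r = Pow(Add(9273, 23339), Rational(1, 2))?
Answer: Add(Rational(8722, 1199), Mul(Rational(32656, 8153), Pow(8153, Rational(1, 2)))) ≈ 368.94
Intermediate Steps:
X = -24419 (X = Add(-3, -24416) = -24419)
S = 65312 (S = Mul(-2, Add(-24419, -8237)) = Mul(-2, -32656) = 65312)
r = Mul(2, Pow(8153, Rational(1, 2))) (r = Pow(32612, Rational(1, 2)) = Mul(2, Pow(8153, Rational(1, 2))) ≈ 180.59)
Add(Mul(S, Pow(r, -1)), Mul(Mul(4, -4361), Pow(-2398, -1))) = Add(Mul(65312, Pow(Mul(2, Pow(8153, Rational(1, 2))), -1)), Mul(Mul(4, -4361), Pow(-2398, -1))) = Add(Mul(65312, Mul(Rational(1, 16306), Pow(8153, Rational(1, 2)))), Mul(-17444, Rational(-1, 2398))) = Add(Mul(Rational(32656, 8153), Pow(8153, Rational(1, 2))), Rational(8722, 1199)) = Add(Rational(8722, 1199), Mul(Rational(32656, 8153), Pow(8153, Rational(1, 2))))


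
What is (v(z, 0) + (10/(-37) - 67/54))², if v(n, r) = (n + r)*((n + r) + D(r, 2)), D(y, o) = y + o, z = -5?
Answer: 726356401/3992004 ≈ 181.95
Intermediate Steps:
D(y, o) = o + y
v(n, r) = (n + r)*(2 + n + 2*r) (v(n, r) = (n + r)*((n + r) + (2 + r)) = (n + r)*(2 + n + 2*r))
(v(z, 0) + (10/(-37) - 67/54))² = (((-5)² + 2*(-5) + 2*0 + 2*0² + 3*(-5)*0) + (10/(-37) - 67/54))² = ((25 - 10 + 0 + 2*0 + 0) + (10*(-1/37) - 67*1/54))² = ((25 - 10 + 0 + 0 + 0) + (-10/37 - 67/54))² = (15 - 3019/1998)² = (26951/1998)² = 726356401/3992004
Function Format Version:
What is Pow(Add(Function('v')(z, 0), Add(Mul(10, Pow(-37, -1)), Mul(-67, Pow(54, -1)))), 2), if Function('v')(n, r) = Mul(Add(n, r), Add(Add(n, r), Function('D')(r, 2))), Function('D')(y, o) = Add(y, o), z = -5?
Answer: Rational(726356401, 3992004) ≈ 181.95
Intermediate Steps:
Function('D')(y, o) = Add(o, y)
Function('v')(n, r) = Mul(Add(n, r), Add(2, n, Mul(2, r))) (Function('v')(n, r) = Mul(Add(n, r), Add(Add(n, r), Add(2, r))) = Mul(Add(n, r), Add(2, n, Mul(2, r))))
Pow(Add(Function('v')(z, 0), Add(Mul(10, Pow(-37, -1)), Mul(-67, Pow(54, -1)))), 2) = Pow(Add(Add(Pow(-5, 2), Mul(2, -5), Mul(2, 0), Mul(2, Pow(0, 2)), Mul(3, -5, 0)), Add(Mul(10, Pow(-37, -1)), Mul(-67, Pow(54, -1)))), 2) = Pow(Add(Add(25, -10, 0, Mul(2, 0), 0), Add(Mul(10, Rational(-1, 37)), Mul(-67, Rational(1, 54)))), 2) = Pow(Add(Add(25, -10, 0, 0, 0), Add(Rational(-10, 37), Rational(-67, 54))), 2) = Pow(Add(15, Rational(-3019, 1998)), 2) = Pow(Rational(26951, 1998), 2) = Rational(726356401, 3992004)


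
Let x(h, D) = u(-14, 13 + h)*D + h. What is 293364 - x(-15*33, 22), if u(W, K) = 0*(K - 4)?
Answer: 293859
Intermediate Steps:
u(W, K) = 0 (u(W, K) = 0*(-4 + K) = 0)
x(h, D) = h (x(h, D) = 0*D + h = 0 + h = h)
293364 - x(-15*33, 22) = 293364 - (-15)*33 = 293364 - 1*(-495) = 293364 + 495 = 293859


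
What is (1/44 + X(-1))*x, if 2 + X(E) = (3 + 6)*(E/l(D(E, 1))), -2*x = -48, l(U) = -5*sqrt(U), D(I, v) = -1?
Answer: -522/11 - 216*I/5 ≈ -47.455 - 43.2*I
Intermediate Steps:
x = 24 (x = -1/2*(-48) = 24)
X(E) = -2 + 9*I*E/5 (X(E) = -2 + (3 + 6)*(E/((-5*I))) = -2 + 9*(E/((-5*I))) = -2 + 9*(E*(I/5)) = -2 + 9*(I*E/5) = -2 + 9*I*E/5)
(1/44 + X(-1))*x = (1/44 + (-2 + (9/5)*I*(-1)))*24 = (1/44 + (-2 - 9*I/5))*24 = (-87/44 - 9*I/5)*24 = -522/11 - 216*I/5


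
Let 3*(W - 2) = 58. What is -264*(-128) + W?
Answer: 101440/3 ≈ 33813.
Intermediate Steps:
W = 64/3 (W = 2 + (1/3)*58 = 2 + 58/3 = 64/3 ≈ 21.333)
-264*(-128) + W = -264*(-128) + 64/3 = 33792 + 64/3 = 101440/3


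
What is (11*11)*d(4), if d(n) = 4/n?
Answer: 121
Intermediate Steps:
(11*11)*d(4) = (11*11)*(4/4) = 121*(4*(1/4)) = 121*1 = 121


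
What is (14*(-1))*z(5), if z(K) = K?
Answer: -70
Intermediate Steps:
(14*(-1))*z(5) = (14*(-1))*5 = -14*5 = -70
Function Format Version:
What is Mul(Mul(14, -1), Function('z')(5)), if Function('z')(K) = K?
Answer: -70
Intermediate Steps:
Mul(Mul(14, -1), Function('z')(5)) = Mul(Mul(14, -1), 5) = Mul(-14, 5) = -70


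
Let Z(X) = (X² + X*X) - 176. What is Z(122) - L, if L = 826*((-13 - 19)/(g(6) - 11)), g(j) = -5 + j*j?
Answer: 154568/5 ≈ 30914.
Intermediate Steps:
g(j) = -5 + j²
L = -6608/5 (L = 826*((-13 - 19)/((-5 + 6²) - 11)) = 826*(-32/((-5 + 36) - 11)) = 826*(-32/(31 - 11)) = 826*(-32/20) = 826*(-32*1/20) = 826*(-8/5) = -6608/5 ≈ -1321.6)
Z(X) = -176 + 2*X² (Z(X) = (X² + X²) - 176 = 2*X² - 176 = -176 + 2*X²)
Z(122) - L = (-176 + 2*122²) - 1*(-6608/5) = (-176 + 2*14884) + 6608/5 = (-176 + 29768) + 6608/5 = 29592 + 6608/5 = 154568/5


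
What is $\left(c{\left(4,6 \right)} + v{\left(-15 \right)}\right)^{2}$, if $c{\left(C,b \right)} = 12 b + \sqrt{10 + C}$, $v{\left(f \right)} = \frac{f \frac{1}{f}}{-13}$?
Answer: $\frac{876591}{169} + \frac{1870 \sqrt{14}}{13} \approx 5725.1$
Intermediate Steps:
$v{\left(f \right)} = - \frac{1}{13}$ ($v{\left(f \right)} = 1 \left(- \frac{1}{13}\right) = - \frac{1}{13}$)
$c{\left(C,b \right)} = \sqrt{10 + C} + 12 b$
$\left(c{\left(4,6 \right)} + v{\left(-15 \right)}\right)^{2} = \left(\left(\sqrt{10 + 4} + 12 \cdot 6\right) - \frac{1}{13}\right)^{2} = \left(\left(\sqrt{14} + 72\right) - \frac{1}{13}\right)^{2} = \left(\left(72 + \sqrt{14}\right) - \frac{1}{13}\right)^{2} = \left(\frac{935}{13} + \sqrt{14}\right)^{2}$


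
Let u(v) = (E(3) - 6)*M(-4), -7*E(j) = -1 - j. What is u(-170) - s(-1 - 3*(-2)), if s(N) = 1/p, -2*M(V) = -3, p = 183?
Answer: -10438/1281 ≈ -8.1483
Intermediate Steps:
M(V) = 3/2 (M(V) = -½*(-3) = 3/2)
s(N) = 1/183
E(j) = ⅐ + j/7 (E(j) = -(-1 - j)/7 = ⅐ + j/7)
u(v) = -57/7 (u(v) = ((⅐ + (⅐)*3) - 6)*(3/2) = ((⅐ + 3/7) - 6)*(3/2) = (4/7 - 6)*(3/2) = -38/7*3/2 = -57/7)
u(-170) - s(-1 - 3*(-2)) = -57/7 - 1*1/183 = -57/7 - 1/183 = -10438/1281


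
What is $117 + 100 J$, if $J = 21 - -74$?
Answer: $9617$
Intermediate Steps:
$J = 95$ ($J = 21 + 74 = 95$)
$117 + 100 J = 117 + 100 \cdot 95 = 117 + 9500 = 9617$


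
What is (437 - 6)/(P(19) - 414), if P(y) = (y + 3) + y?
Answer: -431/373 ≈ -1.1555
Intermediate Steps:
P(y) = 3 + 2*y (P(y) = (3 + y) + y = 3 + 2*y)
(437 - 6)/(P(19) - 414) = (437 - 6)/((3 + 2*19) - 414) = 431/((3 + 38) - 414) = 431/(41 - 414) = 431/(-373) = 431*(-1/373) = -431/373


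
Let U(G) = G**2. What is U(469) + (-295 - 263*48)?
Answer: 207042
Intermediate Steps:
U(469) + (-295 - 263*48) = 469**2 + (-295 - 263*48) = 219961 + (-295 - 12624) = 219961 - 12919 = 207042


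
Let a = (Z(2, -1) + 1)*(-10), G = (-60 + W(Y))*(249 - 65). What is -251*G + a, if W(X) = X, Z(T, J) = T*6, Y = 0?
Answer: 2770910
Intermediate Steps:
Z(T, J) = 6*T
G = -11040 (G = (-60 + 0)*(249 - 65) = -60*184 = -11040)
a = -130 (a = (6*2 + 1)*(-10) = (12 + 1)*(-10) = 13*(-10) = -130)
-251*G + a = -251*(-11040) - 130 = 2771040 - 130 = 2770910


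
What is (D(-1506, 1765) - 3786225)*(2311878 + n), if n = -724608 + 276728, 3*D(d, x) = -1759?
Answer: -21175826255132/3 ≈ -7.0586e+12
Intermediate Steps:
D(d, x) = -1759/3 (D(d, x) = (1/3)*(-1759) = -1759/3)
n = -447880
(D(-1506, 1765) - 3786225)*(2311878 + n) = (-1759/3 - 3786225)*(2311878 - 447880) = -11360434/3*1863998 = -21175826255132/3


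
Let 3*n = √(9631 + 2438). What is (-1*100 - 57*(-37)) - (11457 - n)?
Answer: -9448 + 3*√149 ≈ -9411.4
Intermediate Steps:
n = 3*√149 (n = √(9631 + 2438)/3 = √12069/3 = (9*√149)/3 = 3*√149 ≈ 36.620)
(-1*100 - 57*(-37)) - (11457 - n) = (-1*100 - 57*(-37)) - (11457 - 3*√149) = (-100 + 2109) - (11457 - 3*√149) = 2009 + (-11457 + 3*√149) = -9448 + 3*√149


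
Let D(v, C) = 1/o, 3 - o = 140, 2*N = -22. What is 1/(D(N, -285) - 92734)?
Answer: -137/12704559 ≈ -1.0784e-5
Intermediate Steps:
N = -11 (N = (1/2)*(-22) = -11)
o = -137 (o = 3 - 1*140 = 3 - 140 = -137)
D(v, C) = -1/137 (D(v, C) = 1/(-137) = -1/137)
1/(D(N, -285) - 92734) = 1/(-1/137 - 92734) = 1/(-12704559/137) = -137/12704559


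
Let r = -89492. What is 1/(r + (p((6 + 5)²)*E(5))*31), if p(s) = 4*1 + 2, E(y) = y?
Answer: -1/88562 ≈ -1.1292e-5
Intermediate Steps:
p(s) = 6 (p(s) = 4 + 2 = 6)
1/(r + (p((6 + 5)²)*E(5))*31) = 1/(-89492 + (6*5)*31) = 1/(-89492 + 30*31) = 1/(-89492 + 930) = 1/(-88562) = -1/88562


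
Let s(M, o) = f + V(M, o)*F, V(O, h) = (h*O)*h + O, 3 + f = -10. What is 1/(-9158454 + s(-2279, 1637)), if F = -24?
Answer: 1/146563541453 ≈ 6.8230e-12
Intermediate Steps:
f = -13 (f = -3 - 10 = -13)
V(O, h) = O + O*h**2 (V(O, h) = (O*h)*h + O = O*h**2 + O = O + O*h**2)
s(M, o) = -13 - 24*M*(1 + o**2) (s(M, o) = -13 + (M*(1 + o**2))*(-24) = -13 - 24*M*(1 + o**2))
1/(-9158454 + s(-2279, 1637)) = 1/(-9158454 + (-13 - 24*(-2279)*(1 + 1637**2))) = 1/(-9158454 + (-13 - 24*(-2279)*(1 + 2679769))) = 1/(-9158454 + (-13 - 24*(-2279)*2679770)) = 1/(-9158454 + (-13 + 146572699920)) = 1/(-9158454 + 146572699907) = 1/146563541453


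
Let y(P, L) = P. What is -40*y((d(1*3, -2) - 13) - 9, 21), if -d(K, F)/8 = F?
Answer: 240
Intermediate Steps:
d(K, F) = -8*F
-40*y((d(1*3, -2) - 13) - 9, 21) = -40*((-8*(-2) - 13) - 9) = -40*((16 - 13) - 9) = -40*(3 - 9) = -40*(-6) = 240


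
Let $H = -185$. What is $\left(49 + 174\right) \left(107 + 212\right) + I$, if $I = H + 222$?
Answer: $71174$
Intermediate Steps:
$I = 37$ ($I = -185 + 222 = 37$)
$\left(49 + 174\right) \left(107 + 212\right) + I = \left(49 + 174\right) \left(107 + 212\right) + 37 = 223 \cdot 319 + 37 = 71137 + 37 = 71174$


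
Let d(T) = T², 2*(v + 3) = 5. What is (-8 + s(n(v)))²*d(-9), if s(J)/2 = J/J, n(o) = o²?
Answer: 2916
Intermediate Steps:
v = -½ (v = -3 + (½)*5 = -3 + 5/2 = -½ ≈ -0.50000)
s(J) = 2 (s(J) = 2*(J/J) = 2*1 = 2)
(-8 + s(n(v)))²*d(-9) = (-8 + 2)²*(-9)² = (-6)²*81 = 36*81 = 2916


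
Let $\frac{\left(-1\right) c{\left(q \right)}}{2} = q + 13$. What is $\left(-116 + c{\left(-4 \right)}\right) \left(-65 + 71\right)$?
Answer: $-804$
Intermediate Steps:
$c{\left(q \right)} = -26 - 2 q$ ($c{\left(q \right)} = - 2 \left(q + 13\right) = - 2 \left(13 + q\right) = -26 - 2 q$)
$\left(-116 + c{\left(-4 \right)}\right) \left(-65 + 71\right) = \left(-116 - 18\right) \left(-65 + 71\right) = \left(-116 + \left(-26 + 8\right)\right) 6 = \left(-116 - 18\right) 6 = \left(-134\right) 6 = -804$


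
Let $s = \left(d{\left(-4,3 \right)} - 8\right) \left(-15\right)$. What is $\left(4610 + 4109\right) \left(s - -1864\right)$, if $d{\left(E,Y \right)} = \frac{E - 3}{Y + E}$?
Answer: $16383001$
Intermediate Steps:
$d{\left(E,Y \right)} = \frac{-3 + E}{E + Y}$
$s = 15$ ($s = \left(\frac{-3 - 4}{-4 + 3} - 8\right) \left(-15\right) = \left(\frac{1}{-1} \left(-7\right) - 8\right) \left(-15\right) = \left(\left(-1\right) \left(-7\right) - 8\right) \left(-15\right) = \left(7 - 8\right) \left(-15\right) = \left(-1\right) \left(-15\right) = 15$)
$\left(4610 + 4109\right) \left(s - -1864\right) = \left(4610 + 4109\right) \left(15 - -1864\right) = 8719 \left(15 + \left(-388 + 2252\right)\right) = 8719 \left(15 + 1864\right) = 8719 \cdot 1879 = 16383001$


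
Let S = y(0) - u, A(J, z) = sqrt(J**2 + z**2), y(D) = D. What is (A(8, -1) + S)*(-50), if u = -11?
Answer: -550 - 50*sqrt(65) ≈ -953.11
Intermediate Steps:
S = 11 (S = 0 - 1*(-11) = 0 + 11 = 11)
(A(8, -1) + S)*(-50) = (sqrt(8**2 + (-1)**2) + 11)*(-50) = (sqrt(64 + 1) + 11)*(-50) = (sqrt(65) + 11)*(-50) = (11 + sqrt(65))*(-50) = -550 - 50*sqrt(65)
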